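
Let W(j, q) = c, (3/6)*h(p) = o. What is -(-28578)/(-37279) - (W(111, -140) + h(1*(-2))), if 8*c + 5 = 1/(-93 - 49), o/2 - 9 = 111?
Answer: -1848495669/3849904 ≈ -480.14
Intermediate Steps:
o = 240 (o = 18 + 2*111 = 18 + 222 = 240)
h(p) = 480 (h(p) = 2*240 = 480)
c = -711/1136 (c = -5/8 + 1/(8*(-93 - 49)) = -5/8 + (1/8)/(-142) = -5/8 + (1/8)*(-1/142) = -5/8 - 1/1136 = -711/1136 ≈ -0.62588)
W(j, q) = -711/1136
-(-28578)/(-37279) - (W(111, -140) + h(1*(-2))) = -(-28578)/(-37279) - (-711/1136 + 480) = -(-28578)*(-1)/37279 - 1*544569/1136 = -1*2598/3389 - 544569/1136 = -2598/3389 - 544569/1136 = -1848495669/3849904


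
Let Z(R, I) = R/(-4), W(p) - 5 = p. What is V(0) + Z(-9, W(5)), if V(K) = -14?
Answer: -47/4 ≈ -11.750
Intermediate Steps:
W(p) = 5 + p
Z(R, I) = -R/4 (Z(R, I) = R*(-1/4) = -R/4)
V(0) + Z(-9, W(5)) = -14 - 1/4*(-9) = -14 + 9/4 = -47/4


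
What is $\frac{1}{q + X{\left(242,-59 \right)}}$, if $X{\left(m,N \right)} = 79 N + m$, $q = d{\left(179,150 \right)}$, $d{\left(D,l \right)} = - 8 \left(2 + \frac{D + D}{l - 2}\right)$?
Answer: $- \frac{37}{164811} \approx -0.0002245$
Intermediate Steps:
$d{\left(D,l \right)} = -16 - \frac{16 D}{-2 + l}$ ($d{\left(D,l \right)} = - 8 \left(2 + \frac{2 D}{-2 + l}\right) = -16 - \frac{16 D}{-2 + l}$)
$q = - \frac{1308}{37}$ ($q = \frac{16 \left(2 - 179 - 150\right)}{-2 + 150} = \frac{16 \left(2 - 179 - 150\right)}{148} = 16 \cdot \frac{1}{148} \left(-327\right) = - \frac{1308}{37} \approx -35.351$)
$X{\left(m,N \right)} = m + 79 N$
$\frac{1}{q + X{\left(242,-59 \right)}} = \frac{1}{- \frac{1308}{37} + \left(242 + 79 \left(-59\right)\right)} = \frac{1}{- \frac{1308}{37} + \left(242 - 4661\right)} = \frac{1}{- \frac{1308}{37} - 4419} = \frac{1}{- \frac{164811}{37}} = - \frac{37}{164811}$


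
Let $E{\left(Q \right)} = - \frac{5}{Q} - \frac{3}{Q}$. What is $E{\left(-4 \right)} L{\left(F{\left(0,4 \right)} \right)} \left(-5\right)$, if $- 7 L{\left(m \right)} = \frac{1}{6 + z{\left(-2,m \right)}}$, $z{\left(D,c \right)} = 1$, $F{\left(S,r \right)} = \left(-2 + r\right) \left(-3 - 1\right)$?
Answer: $\frac{10}{49} \approx 0.20408$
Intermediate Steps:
$F{\left(S,r \right)} = 8 - 4 r$ ($F{\left(S,r \right)} = \left(-2 + r\right) \left(-4\right) = 8 - 4 r$)
$E{\left(Q \right)} = - \frac{8}{Q}$
$L{\left(m \right)} = - \frac{1}{49}$ ($L{\left(m \right)} = - \frac{1}{7 \left(6 + 1\right)} = - \frac{1}{7 \cdot 7} = \left(- \frac{1}{7}\right) \frac{1}{7} = - \frac{1}{49}$)
$E{\left(-4 \right)} L{\left(F{\left(0,4 \right)} \right)} \left(-5\right) = - \frac{8}{-4} \left(- \frac{1}{49}\right) \left(-5\right) = \left(-8\right) \left(- \frac{1}{4}\right) \left(- \frac{1}{49}\right) \left(-5\right) = 2 \left(- \frac{1}{49}\right) \left(-5\right) = \left(- \frac{2}{49}\right) \left(-5\right) = \frac{10}{49}$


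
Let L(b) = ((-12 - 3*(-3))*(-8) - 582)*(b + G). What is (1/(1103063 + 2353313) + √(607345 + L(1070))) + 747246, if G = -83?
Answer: 2582763140497/3456376 + √56599 ≈ 7.4748e+5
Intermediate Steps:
L(b) = 46314 - 558*b (L(b) = ((-12 - 3*(-3))*(-8) - 582)*(b - 83) = ((-12 + 9)*(-8) - 582)*(-83 + b) = (-3*(-8) - 582)*(-83 + b) = (24 - 582)*(-83 + b) = -558*(-83 + b) = 46314 - 558*b)
(1/(1103063 + 2353313) + √(607345 + L(1070))) + 747246 = (1/(1103063 + 2353313) + √(607345 + (46314 - 558*1070))) + 747246 = (1/3456376 + √(607345 + (46314 - 597060))) + 747246 = (1/3456376 + √(607345 - 550746)) + 747246 = (1/3456376 + √56599) + 747246 = 2582763140497/3456376 + √56599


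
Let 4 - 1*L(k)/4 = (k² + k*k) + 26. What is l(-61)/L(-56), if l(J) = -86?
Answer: 43/12588 ≈ 0.0034159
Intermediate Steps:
L(k) = -88 - 8*k² (L(k) = 16 - 4*((k² + k*k) + 26) = 16 - 4*((k² + k²) + 26) = 16 - 4*(2*k² + 26) = 16 - 4*(26 + 2*k²) = 16 + (-104 - 8*k²) = -88 - 8*k²)
l(-61)/L(-56) = -86/(-88 - 8*(-56)²) = -86/(-88 - 8*3136) = -86/(-88 - 25088) = -86/(-25176) = -86*(-1/25176) = 43/12588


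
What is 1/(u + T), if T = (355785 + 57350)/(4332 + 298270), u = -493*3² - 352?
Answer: -302602/1448747843 ≈ -0.00020887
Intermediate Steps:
u = -4789 (u = -493*9 - 352 = -4437 - 352 = -4789)
T = 413135/302602 ≈ 1.3653
1/(u + T) = 1/(-4789 + 413135/302602) = 1/(-1448747843/302602) = -302602/1448747843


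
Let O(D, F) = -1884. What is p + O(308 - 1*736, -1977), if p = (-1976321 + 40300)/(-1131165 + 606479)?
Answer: -986572403/524686 ≈ -1880.3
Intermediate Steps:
p = 1936021/524686 (p = -1936021/(-524686) = -1936021*(-1/524686) = 1936021/524686 ≈ 3.6899)
p + O(308 - 1*736, -1977) = 1936021/524686 - 1884 = -986572403/524686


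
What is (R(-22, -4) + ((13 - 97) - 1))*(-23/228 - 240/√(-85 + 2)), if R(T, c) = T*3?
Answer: 3473/228 - 36240*I*√83/83 ≈ 15.232 - 3977.9*I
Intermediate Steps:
R(T, c) = 3*T
(R(-22, -4) + ((13 - 97) - 1))*(-23/228 - 240/√(-85 + 2)) = (3*(-22) + ((13 - 97) - 1))*(-23/228 - 240/√(-85 + 2)) = (-66 + (-84 - 1))*(-23*1/228 - 240*(-I*√83/83)) = (-66 - 85)*(-23/228 - 240*(-I*√83/83)) = -151*(-23/228 - (-240)*I*√83/83) = -151*(-23/228 + 240*I*√83/83) = 3473/228 - 36240*I*√83/83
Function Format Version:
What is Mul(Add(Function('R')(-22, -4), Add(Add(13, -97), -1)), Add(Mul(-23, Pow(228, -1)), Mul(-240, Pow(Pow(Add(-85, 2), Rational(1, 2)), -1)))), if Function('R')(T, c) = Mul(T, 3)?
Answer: Add(Rational(3473, 228), Mul(Rational(-36240, 83), I, Pow(83, Rational(1, 2)))) ≈ Add(15.232, Mul(-3977.9, I))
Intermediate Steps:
Function('R')(T, c) = Mul(3, T)
Mul(Add(Function('R')(-22, -4), Add(Add(13, -97), -1)), Add(Mul(-23, Pow(228, -1)), Mul(-240, Pow(Pow(Add(-85, 2), Rational(1, 2)), -1)))) = Mul(Add(Mul(3, -22), Add(Add(13, -97), -1)), Add(Mul(-23, Pow(228, -1)), Mul(-240, Pow(Pow(Add(-85, 2), Rational(1, 2)), -1)))) = Mul(Add(-66, Add(-84, -1)), Add(Mul(-23, Rational(1, 228)), Mul(-240, Pow(Pow(-83, Rational(1, 2)), -1)))) = Mul(Add(-66, -85), Add(Rational(-23, 228), Mul(-240, Pow(Mul(I, Pow(83, Rational(1, 2))), -1)))) = Mul(-151, Add(Rational(-23, 228), Mul(-240, Mul(Rational(-1, 83), I, Pow(83, Rational(1, 2)))))) = Mul(-151, Add(Rational(-23, 228), Mul(Rational(240, 83), I, Pow(83, Rational(1, 2))))) = Add(Rational(3473, 228), Mul(Rational(-36240, 83), I, Pow(83, Rational(1, 2))))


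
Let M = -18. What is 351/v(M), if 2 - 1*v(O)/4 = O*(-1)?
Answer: -351/64 ≈ -5.4844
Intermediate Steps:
v(O) = 8 + 4*O (v(O) = 8 - 4*O*(-1) = 8 - (-4)*O = 8 + 4*O)
351/v(M) = 351/(8 + 4*(-18)) = 351/(8 - 72) = 351/(-64) = 351*(-1/64) = -351/64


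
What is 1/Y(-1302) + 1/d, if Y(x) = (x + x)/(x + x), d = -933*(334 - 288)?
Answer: 42917/42918 ≈ 0.99998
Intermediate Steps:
d = -42918 (d = -933*46 = -42918)
Y(x) = 1 (Y(x) = (2*x)/((2*x)) = (2*x)*(1/(2*x)) = 1)
1/Y(-1302) + 1/d = 1/1 + 1/(-42918) = 1 - 1/42918 = 42917/42918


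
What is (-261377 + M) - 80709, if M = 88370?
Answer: -253716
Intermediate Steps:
(-261377 + M) - 80709 = (-261377 + 88370) - 80709 = -173007 - 80709 = -253716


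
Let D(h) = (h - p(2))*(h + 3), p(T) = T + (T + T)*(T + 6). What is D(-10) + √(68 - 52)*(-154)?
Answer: -308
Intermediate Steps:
p(T) = T + 2*T*(6 + T) (p(T) = T + (2*T)*(6 + T) = T + 2*T*(6 + T))
D(h) = (-34 + h)*(3 + h) (D(h) = (h - 2*(13 + 2*2))*(h + 3) = (h - 2*(13 + 4))*(3 + h) = (h - 2*17)*(3 + h) = (h - 1*34)*(3 + h) = (h - 34)*(3 + h) = (-34 + h)*(3 + h))
D(-10) + √(68 - 52)*(-154) = (-102 + (-10)² - 31*(-10)) + √(68 - 52)*(-154) = (-102 + 100 + 310) + √16*(-154) = 308 + 4*(-154) = 308 - 616 = -308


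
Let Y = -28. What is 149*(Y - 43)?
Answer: -10579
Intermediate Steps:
149*(Y - 43) = 149*(-28 - 43) = 149*(-71) = -10579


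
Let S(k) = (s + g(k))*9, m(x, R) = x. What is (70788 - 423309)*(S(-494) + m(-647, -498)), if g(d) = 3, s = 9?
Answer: 190008819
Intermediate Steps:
S(k) = 108 (S(k) = (9 + 3)*9 = 12*9 = 108)
(70788 - 423309)*(S(-494) + m(-647, -498)) = (70788 - 423309)*(108 - 647) = -352521*(-539) = 190008819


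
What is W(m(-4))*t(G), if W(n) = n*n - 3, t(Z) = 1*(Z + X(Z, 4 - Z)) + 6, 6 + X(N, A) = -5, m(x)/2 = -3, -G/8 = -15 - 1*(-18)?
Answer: -957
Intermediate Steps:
G = -24 (G = -8*(-15 - 1*(-18)) = -8*(-15 + 18) = -8*3 = -24)
m(x) = -6 (m(x) = 2*(-3) = -6)
X(N, A) = -11 (X(N, A) = -6 - 5 = -11)
t(Z) = -5 + Z (t(Z) = 1*(Z - 11) + 6 = 1*(-11 + Z) + 6 = (-11 + Z) + 6 = -5 + Z)
W(n) = -3 + n² (W(n) = n² - 3 = -3 + n²)
W(m(-4))*t(G) = (-3 + (-6)²)*(-5 - 24) = (-3 + 36)*(-29) = 33*(-29) = -957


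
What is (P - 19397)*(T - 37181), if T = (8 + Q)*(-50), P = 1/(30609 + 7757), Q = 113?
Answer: 32171874747531/38366 ≈ 8.3855e+8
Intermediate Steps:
P = 1/38366 ≈ 2.6065e-5
T = -6050 (T = (8 + 113)*(-50) = 121*(-50) = -6050)
(P - 19397)*(T - 37181) = (1/38366 - 19397)*(-6050 - 37181) = -744185301/38366*(-43231) = 32171874747531/38366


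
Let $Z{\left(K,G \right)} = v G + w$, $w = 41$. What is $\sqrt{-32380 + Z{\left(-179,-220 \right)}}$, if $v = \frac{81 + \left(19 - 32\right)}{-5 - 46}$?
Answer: $\frac{i \sqrt{288411}}{3} \approx 179.01 i$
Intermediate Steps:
$v = - \frac{4}{3}$ ($v = \frac{81 - 13}{-51} = 68 \left(- \frac{1}{51}\right) = - \frac{4}{3} \approx -1.3333$)
$Z{\left(K,G \right)} = 41 - \frac{4 G}{3}$ ($Z{\left(K,G \right)} = - \frac{4 G}{3} + 41 = 41 - \frac{4 G}{3}$)
$\sqrt{-32380 + Z{\left(-179,-220 \right)}} = \sqrt{-32380 + \left(41 - - \frac{880}{3}\right)} = \sqrt{-32380 + \left(41 + \frac{880}{3}\right)} = \sqrt{-32380 + \frac{1003}{3}} = \sqrt{- \frac{96137}{3}} = \frac{i \sqrt{288411}}{3}$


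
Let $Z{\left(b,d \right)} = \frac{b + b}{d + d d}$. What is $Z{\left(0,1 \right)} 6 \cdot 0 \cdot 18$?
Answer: $0$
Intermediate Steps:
$Z{\left(b,d \right)} = \frac{2 b}{d + d^{2}}$
$Z{\left(0,1 \right)} 6 \cdot 0 \cdot 18 = 2 \cdot 0 \cdot 1^{-1} \frac{1}{1 + 1} \cdot 6 \cdot 0 \cdot 18 = 2 \cdot 0 \cdot 1 \cdot \frac{1}{2} \cdot 6 \cdot 0 \cdot 18 = 0 \cdot 6 \cdot 0 \cdot 18 = 0 \cdot 0 \cdot 18 = 0 \cdot 18 = 0$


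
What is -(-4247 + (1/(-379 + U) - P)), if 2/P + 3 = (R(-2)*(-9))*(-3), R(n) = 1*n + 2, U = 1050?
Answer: 8547866/2013 ≈ 4246.3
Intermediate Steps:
R(n) = 2 + n (R(n) = n + 2 = 2 + n)
P = -⅔ (P = 2/(-3 + ((2 - 2)*(-9))*(-3)) = 2/(-3 + (0*(-9))*(-3)) = 2/(-3 + 0*(-3)) = 2/(-3 + 0) = 2/(-3) = 2*(-⅓) = -⅔ ≈ -0.66667)
-(-4247 + (1/(-379 + U) - P)) = -(-4247 + (1/(-379 + 1050) - 1*(-⅔))) = -(-4247 + (1/671 + ⅔)) = -(-4247 + 1345/2013) = -1*(-8547866/2013) = 8547866/2013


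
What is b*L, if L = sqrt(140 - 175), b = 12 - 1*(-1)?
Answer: 13*I*sqrt(35) ≈ 76.909*I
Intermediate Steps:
b = 13 (b = 12 + 1 = 13)
L = I*sqrt(35) (L = sqrt(-35) = I*sqrt(35) ≈ 5.9161*I)
b*L = 13*(I*sqrt(35)) = 13*I*sqrt(35)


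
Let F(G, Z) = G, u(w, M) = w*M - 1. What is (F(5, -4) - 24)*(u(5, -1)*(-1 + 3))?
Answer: 228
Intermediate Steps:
u(w, M) = -1 + M*w (u(w, M) = M*w - 1 = -1 + M*w)
(F(5, -4) - 24)*(u(5, -1)*(-1 + 3)) = (5 - 24)*((-1 - 1*5)*(-1 + 3)) = -19*(-1 - 5)*2 = -(-114)*2 = -19*(-12) = 228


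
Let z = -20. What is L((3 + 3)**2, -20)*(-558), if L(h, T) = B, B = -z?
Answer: -11160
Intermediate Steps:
B = 20 (B = -1*(-20) = 20)
L(h, T) = 20
L((3 + 3)**2, -20)*(-558) = 20*(-558) = -11160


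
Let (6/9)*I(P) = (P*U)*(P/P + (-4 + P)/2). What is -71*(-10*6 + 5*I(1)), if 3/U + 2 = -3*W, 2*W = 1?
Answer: 56445/14 ≈ 4031.8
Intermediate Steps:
W = ½ (W = (½)*1 = ½ ≈ 0.50000)
U = -6/7 (U = 3/(-2 - 3*½) = 3/(-2 - 3/2) = 3/(-7/2) = 3*(-2/7) = -6/7 ≈ -0.85714)
I(P) = -9*P*(-1 + P/2)/7 (I(P) = 3*((P*(-6/7))*(P/P + (-4 + P)/2))/2 = 3*((-6*P/7)*(1 + (-4 + P)*(½)))/2 = 3*((-6*P/7)*(1 + (-2 + P/2)))/2 = 3*((-6*P/7)*(-1 + P/2))/2 = 3*(-6*P*(-1 + P/2)/7)/2 = -9*P*(-1 + P/2)/7)
-71*(-10*6 + 5*I(1)) = -71*(-10*6 + 5*((9/14)*1*(2 - 1*1))) = -71*(-60 + 5*((9/14)*1*(2 - 1))) = -71*(-60 + 5*((9/14)*1*1)) = -71*(-60 + 5*(9/14)) = -71*(-60 + 45/14) = -71*(-795/14) = 56445/14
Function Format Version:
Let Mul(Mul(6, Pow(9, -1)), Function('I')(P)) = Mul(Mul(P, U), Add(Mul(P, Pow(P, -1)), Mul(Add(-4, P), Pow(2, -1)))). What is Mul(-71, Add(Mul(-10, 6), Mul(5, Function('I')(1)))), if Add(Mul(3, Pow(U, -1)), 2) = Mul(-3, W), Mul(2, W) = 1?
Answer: Rational(56445, 14) ≈ 4031.8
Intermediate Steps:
W = Rational(1, 2) (W = Mul(Rational(1, 2), 1) = Rational(1, 2) ≈ 0.50000)
U = Rational(-6, 7) (U = Mul(3, Pow(Add(-2, Mul(-3, Rational(1, 2))), -1)) = Mul(3, Pow(Add(-2, Rational(-3, 2)), -1)) = Mul(3, Pow(Rational(-7, 2), -1)) = Mul(3, Rational(-2, 7)) = Rational(-6, 7) ≈ -0.85714)
Function('I')(P) = Mul(Rational(-9, 7), P, Add(-1, Mul(Rational(1, 2), P))) (Function('I')(P) = Mul(Rational(3, 2), Mul(Mul(P, Rational(-6, 7)), Add(Mul(P, Pow(P, -1)), Mul(Add(-4, P), Pow(2, -1))))) = Mul(Rational(3, 2), Mul(Mul(Rational(-6, 7), P), Add(1, Mul(Add(-4, P), Rational(1, 2))))) = Mul(Rational(3, 2), Mul(Mul(Rational(-6, 7), P), Add(1, Add(-2, Mul(Rational(1, 2), P))))) = Mul(Rational(3, 2), Mul(Mul(Rational(-6, 7), P), Add(-1, Mul(Rational(1, 2), P)))) = Mul(Rational(3, 2), Mul(Rational(-6, 7), P, Add(-1, Mul(Rational(1, 2), P)))) = Mul(Rational(-9, 7), P, Add(-1, Mul(Rational(1, 2), P))))
Mul(-71, Add(Mul(-10, 6), Mul(5, Function('I')(1)))) = Mul(-71, Add(Mul(-10, 6), Mul(5, Mul(Rational(9, 14), 1, Add(2, Mul(-1, 1)))))) = Mul(-71, Add(-60, Mul(5, Mul(Rational(9, 14), 1, Add(2, -1))))) = Mul(-71, Add(-60, Mul(5, Mul(Rational(9, 14), 1, 1)))) = Mul(-71, Add(-60, Mul(5, Rational(9, 14)))) = Mul(-71, Add(-60, Rational(45, 14))) = Mul(-71, Rational(-795, 14)) = Rational(56445, 14)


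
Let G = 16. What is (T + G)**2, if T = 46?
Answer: 3844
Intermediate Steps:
(T + G)**2 = (46 + 16)**2 = 62**2 = 3844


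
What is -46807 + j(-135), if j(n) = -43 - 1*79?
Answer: -46929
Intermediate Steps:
j(n) = -122 (j(n) = -43 - 79 = -122)
-46807 + j(-135) = -46807 - 122 = -46929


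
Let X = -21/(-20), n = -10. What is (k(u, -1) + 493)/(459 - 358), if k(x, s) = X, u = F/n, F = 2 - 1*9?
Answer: 9881/2020 ≈ 4.8916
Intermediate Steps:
F = -7 (F = 2 - 9 = -7)
X = 21/20 (X = -21*(-1/20) = 21/20 ≈ 1.0500)
u = 7/10 (u = -7/(-10) = -7*(-⅒) = 7/10 ≈ 0.70000)
k(x, s) = 21/20
(k(u, -1) + 493)/(459 - 358) = (21/20 + 493)/(459 - 358) = (9881/20)/101 = (9881/20)*(1/101) = 9881/2020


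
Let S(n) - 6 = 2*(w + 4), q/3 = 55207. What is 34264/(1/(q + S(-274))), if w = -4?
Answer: 5675043528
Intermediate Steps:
q = 165621 (q = 3*55207 = 165621)
S(n) = 6 (S(n) = 6 + 2*(-4 + 4) = 6 + 2*0 = 6 + 0 = 6)
34264/(1/(q + S(-274))) = 34264/(1/(165621 + 6)) = 34264/(1/165627) = 34264*165627 = 5675043528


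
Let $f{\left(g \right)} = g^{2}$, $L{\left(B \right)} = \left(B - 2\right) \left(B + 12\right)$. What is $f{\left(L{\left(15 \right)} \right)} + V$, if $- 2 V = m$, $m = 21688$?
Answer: $112357$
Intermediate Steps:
$V = -10844$ ($V = \left(- \frac{1}{2}\right) 21688 = -10844$)
$L{\left(B \right)} = \left(-2 + B\right) \left(12 + B\right)$
$f{\left(L{\left(15 \right)} \right)} + V = \left(-24 + 15^{2} + 10 \cdot 15\right)^{2} - 10844 = \left(-24 + 225 + 150\right)^{2} - 10844 = 351^{2} - 10844 = 123201 - 10844 = 112357$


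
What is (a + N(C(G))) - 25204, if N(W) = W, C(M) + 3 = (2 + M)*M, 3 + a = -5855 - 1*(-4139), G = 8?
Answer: -26846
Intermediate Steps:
a = -1719 (a = -3 + (-5855 - 1*(-4139)) = -3 + (-5855 + 4139) = -3 - 1716 = -1719)
C(M) = -3 + M*(2 + M) (C(M) = -3 + (2 + M)*M = -3 + M*(2 + M))
(a + N(C(G))) - 25204 = (-1719 + (-3 + 8**2 + 2*8)) - 25204 = (-1719 + (-3 + 64 + 16)) - 25204 = (-1719 + 77) - 25204 = -1642 - 25204 = -26846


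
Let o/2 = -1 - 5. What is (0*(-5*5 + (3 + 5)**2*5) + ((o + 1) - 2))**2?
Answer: 169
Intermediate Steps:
o = -12 (o = 2*(-1 - 5) = 2*(-6) = -12)
(0*(-5*5 + (3 + 5)**2*5) + ((o + 1) - 2))**2 = (0*(-5*5 + (3 + 5)**2*5) + ((-12 + 1) - 2))**2 = (0*(-25 + 8**2*5) + (-11 - 2))**2 = (0*(-25 + 64*5) - 13)**2 = (0*(-25 + 320) - 13)**2 = (0*295 - 13)**2 = (0 - 13)**2 = (-13)**2 = 169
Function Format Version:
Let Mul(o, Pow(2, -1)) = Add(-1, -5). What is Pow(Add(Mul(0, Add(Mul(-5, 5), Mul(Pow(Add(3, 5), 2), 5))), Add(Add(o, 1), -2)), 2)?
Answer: 169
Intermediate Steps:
o = -12 (o = Mul(2, Add(-1, -5)) = Mul(2, -6) = -12)
Pow(Add(Mul(0, Add(Mul(-5, 5), Mul(Pow(Add(3, 5), 2), 5))), Add(Add(o, 1), -2)), 2) = Pow(Add(Mul(0, Add(Mul(-5, 5), Mul(Pow(Add(3, 5), 2), 5))), Add(Add(-12, 1), -2)), 2) = Pow(Add(Mul(0, Add(-25, Mul(Pow(8, 2), 5))), Add(-11, -2)), 2) = Pow(Add(Mul(0, Add(-25, Mul(64, 5))), -13), 2) = Pow(Add(Mul(0, Add(-25, 320)), -13), 2) = Pow(Add(Mul(0, 295), -13), 2) = Pow(Add(0, -13), 2) = Pow(-13, 2) = 169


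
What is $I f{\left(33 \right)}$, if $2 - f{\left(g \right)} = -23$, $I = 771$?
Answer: $19275$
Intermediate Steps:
$f{\left(g \right)} = 25$ ($f{\left(g \right)} = 2 - -23 = 2 + 23 = 25$)
$I f{\left(33 \right)} = 771 \cdot 25 = 19275$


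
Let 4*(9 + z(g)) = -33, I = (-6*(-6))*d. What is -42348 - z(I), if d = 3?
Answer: -169323/4 ≈ -42331.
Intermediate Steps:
I = 108 (I = -6*(-6)*3 = 36*3 = 108)
z(g) = -69/4 (z(g) = -9 + (1/4)*(-33) = -9 - 33/4 = -69/4)
-42348 - z(I) = -42348 - 1*(-69/4) = -42348 + 69/4 = -169323/4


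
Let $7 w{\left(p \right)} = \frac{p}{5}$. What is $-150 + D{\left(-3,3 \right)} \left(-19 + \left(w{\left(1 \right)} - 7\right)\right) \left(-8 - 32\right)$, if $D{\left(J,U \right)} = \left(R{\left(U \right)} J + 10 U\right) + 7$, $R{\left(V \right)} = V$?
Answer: $28938$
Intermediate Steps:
$w{\left(p \right)} = \frac{p}{35}$ ($w{\left(p \right)} = \frac{p \frac{1}{5}}{7} = \frac{\frac{1}{5} p}{7} = \frac{p}{35}$)
$D{\left(J,U \right)} = 7 + 10 U + J U$ ($D{\left(J,U \right)} = \left(U J + 10 U\right) + 7 = \left(J U + 10 U\right) + 7 = \left(10 U + J U\right) + 7 = 7 + 10 U + J U$)
$-150 + D{\left(-3,3 \right)} \left(-19 + \left(w{\left(1 \right)} - 7\right)\right) \left(-8 - 32\right) = -150 + \left(7 + 10 \cdot 3 - 9\right) \left(-19 + \left(\frac{1}{35} \cdot 1 - 7\right)\right) \left(-8 - 32\right) = -150 + \left(7 + 30 - 9\right) \left(-19 + \left(\frac{1}{35} - 7\right)\right) \left(-40\right) = -150 + 28 \left(-19 - \frac{244}{35}\right) \left(-40\right) = -150 + 28 \left(\left(- \frac{909}{35}\right) \left(-40\right)\right) = -150 + 28 \cdot \frac{7272}{7} = -150 + 29088 = 28938$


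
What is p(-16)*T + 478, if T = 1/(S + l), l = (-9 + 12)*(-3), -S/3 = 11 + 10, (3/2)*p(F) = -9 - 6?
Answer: 17213/36 ≈ 478.14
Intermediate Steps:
p(F) = -10 (p(F) = 2*(-9 - 6)/3 = (2/3)*(-15) = -10)
S = -63 (S = -3*(11 + 10) = -3*21 = -63)
l = -9 (l = 3*(-3) = -9)
T = -1/72 (T = 1/(-63 - 9) = 1/(-72) = -1/72 ≈ -0.013889)
p(-16)*T + 478 = -10*(-1/72) + 478 = 5/36 + 478 = 17213/36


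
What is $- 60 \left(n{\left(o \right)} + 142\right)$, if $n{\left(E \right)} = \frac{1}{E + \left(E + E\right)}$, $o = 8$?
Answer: $- \frac{17045}{2} \approx -8522.5$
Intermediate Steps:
$n{\left(E \right)} = \frac{1}{3 E}$ ($n{\left(E \right)} = \frac{1}{E + 2 E} = \frac{1}{3 E}$)
$- 60 \left(n{\left(o \right)} + 142\right) = - 60 \left(\frac{1}{3 \cdot 8} + 142\right) = - 60 \left(\frac{1}{3} \cdot \frac{1}{8} + 142\right) = - 60 \left(\frac{1}{24} + 142\right) = \left(-60\right) \frac{3409}{24} = - \frac{17045}{2}$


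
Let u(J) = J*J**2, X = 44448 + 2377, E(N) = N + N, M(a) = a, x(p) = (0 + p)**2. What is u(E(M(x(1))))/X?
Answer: 8/46825 ≈ 0.00017085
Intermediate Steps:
x(p) = p**2
E(N) = 2*N
X = 46825
u(J) = J**3
u(E(M(x(1))))/X = (2*1**2)**3/46825 = (2*1)**3*(1/46825) = 2**3*(1/46825) = 8*(1/46825) = 8/46825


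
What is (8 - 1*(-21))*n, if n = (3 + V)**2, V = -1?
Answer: 116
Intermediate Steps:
n = 4 (n = (3 - 1)**2 = 2**2 = 4)
(8 - 1*(-21))*n = (8 - 1*(-21))*4 = (8 + 21)*4 = 29*4 = 116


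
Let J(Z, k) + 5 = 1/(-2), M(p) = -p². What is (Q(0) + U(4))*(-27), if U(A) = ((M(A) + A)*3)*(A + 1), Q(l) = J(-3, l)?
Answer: 10017/2 ≈ 5008.5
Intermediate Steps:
J(Z, k) = -11/2 (J(Z, k) = -5 + 1/(-2) = -5 - ½ = -11/2)
Q(l) = -11/2
U(A) = (1 + A)*(-3*A² + 3*A) (U(A) = ((-A² + A)*3)*(A + 1) = ((A - A²)*3)*(1 + A) = (-3*A² + 3*A)*(1 + A) = (1 + A)*(-3*A² + 3*A))
(Q(0) + U(4))*(-27) = (-11/2 + 3*4*(1 - 1*4²))*(-27) = (-11/2 + 3*4*(1 - 1*16))*(-27) = (-11/2 + 3*4*(1 - 16))*(-27) = (-11/2 + 3*4*(-15))*(-27) = (-11/2 - 180)*(-27) = -371/2*(-27) = 10017/2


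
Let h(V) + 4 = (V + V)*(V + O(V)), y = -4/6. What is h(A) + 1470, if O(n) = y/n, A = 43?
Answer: 15488/3 ≈ 5162.7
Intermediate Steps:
y = -⅔ (y = -4*⅙ = -⅔ ≈ -0.66667)
O(n) = -2/(3*n)
h(V) = -4 + 2*V*(V - 2/(3*V)) (h(V) = -4 + (V + V)*(V - 2/(3*V)) = -4 + (2*V)*(V - 2/(3*V)) = -4 + 2*V*(V - 2/(3*V)))
h(A) + 1470 = (-16/3 + 2*43²) + 1470 = (-16/3 + 2*1849) + 1470 = (-16/3 + 3698) + 1470 = 11078/3 + 1470 = 15488/3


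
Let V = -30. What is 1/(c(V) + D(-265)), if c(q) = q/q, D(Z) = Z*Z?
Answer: 1/70226 ≈ 1.4240e-5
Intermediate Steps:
D(Z) = Z²
c(q) = 1
1/(c(V) + D(-265)) = 1/(1 + (-265)²) = 1/(1 + 70225) = 1/70226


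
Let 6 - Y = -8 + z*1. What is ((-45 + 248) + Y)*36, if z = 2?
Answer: 7740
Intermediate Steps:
Y = 12 (Y = 6 - (-8 + 2*1) = 6 - (-8 + 2) = 6 - 1*(-6) = 6 + 6 = 12)
((-45 + 248) + Y)*36 = ((-45 + 248) + 12)*36 = (203 + 12)*36 = 215*36 = 7740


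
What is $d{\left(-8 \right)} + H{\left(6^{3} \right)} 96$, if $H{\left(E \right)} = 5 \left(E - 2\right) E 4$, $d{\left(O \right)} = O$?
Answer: $88750072$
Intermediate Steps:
$H{\left(E \right)} = 4 E \left(-10 + 5 E\right)$ ($H{\left(E \right)} = 5 \left(-2 + E\right) E 4 = \left(-10 + 5 E\right) E 4 = E \left(-10 + 5 E\right) 4 = 4 E \left(-10 + 5 E\right)$)
$d{\left(-8 \right)} + H{\left(6^{3} \right)} 96 = -8 + 20 \cdot 6^{3} \left(-2 + 6^{3}\right) 96 = -8 + 20 \cdot 216 \left(-2 + 216\right) 96 = -8 + 20 \cdot 216 \cdot 214 \cdot 96 = -8 + 924480 \cdot 96 = -8 + 88750080 = 88750072$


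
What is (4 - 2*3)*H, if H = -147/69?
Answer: 98/23 ≈ 4.2609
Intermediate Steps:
H = -49/23 (H = -147*1/69 = -49/23 ≈ -2.1304)
(4 - 2*3)*H = (4 - 2*3)*(-49/23) = (4 - 6)*(-49/23) = -2*(-49/23) = 98/23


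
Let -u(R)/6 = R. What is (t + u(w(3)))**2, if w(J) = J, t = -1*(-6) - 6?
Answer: 324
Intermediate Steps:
t = 0 (t = 6 - 6 = 0)
u(R) = -6*R
(t + u(w(3)))**2 = (0 - 6*3)**2 = (0 - 18)**2 = (-18)**2 = 324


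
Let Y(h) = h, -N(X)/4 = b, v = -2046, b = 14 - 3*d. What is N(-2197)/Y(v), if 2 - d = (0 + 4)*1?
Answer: 40/1023 ≈ 0.039101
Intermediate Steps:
d = -2 (d = 2 - (0 + 4) = 2 - 4 = -2)
b = 20 (b = 14 - 3*(-2) = 14 + 6 = 20)
N(X) = -80 (N(X) = -4*20 = -80)
N(-2197)/Y(v) = -80/(-2046) = -80*(-1/2046) = 40/1023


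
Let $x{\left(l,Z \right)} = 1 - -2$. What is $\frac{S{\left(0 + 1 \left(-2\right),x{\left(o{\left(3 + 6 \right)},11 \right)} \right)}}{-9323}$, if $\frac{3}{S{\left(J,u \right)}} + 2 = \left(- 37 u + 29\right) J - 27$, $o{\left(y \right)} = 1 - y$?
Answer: $- \frac{1}{419535} \approx -2.3836 \cdot 10^{-6}$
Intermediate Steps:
$x{\left(l,Z \right)} = 3$ ($x{\left(l,Z \right)} = 1 + 2 = 3$)
$S{\left(J,u \right)} = \frac{3}{-29 + J \left(29 - 37 u\right)}$ ($S{\left(J,u \right)} = \frac{3}{-2 + \left(\left(- 37 u + 29\right) J - 27\right)} = \frac{3}{-2 + \left(\left(29 - 37 u\right) J - 27\right)} = \frac{3}{-2 + \left(J \left(29 - 37 u\right) - 27\right)} = \frac{3}{-2 + \left(-27 + J \left(29 - 37 u\right)\right)} = \frac{3}{-29 + J \left(29 - 37 u\right)}$)
$\frac{S{\left(0 + 1 \left(-2\right),x{\left(o{\left(3 + 6 \right)},11 \right)} \right)}}{-9323} = \frac{\left(-3\right) \frac{1}{29 - 29 \left(0 + 1 \left(-2\right)\right) + 37 \left(0 + 1 \left(-2\right)\right) 3}}{-9323} = - \frac{3}{29 - 29 \left(0 - 2\right) + 37 \left(0 - 2\right) 3} \left(- \frac{1}{9323}\right) = - \frac{3}{29 - -58 + 37 \left(-2\right) 3} \left(- \frac{1}{9323}\right) = - \frac{3}{29 + 58 - 222} \left(- \frac{1}{9323}\right) = - \frac{3}{-135} \left(- \frac{1}{9323}\right) = \left(-3\right) \left(- \frac{1}{135}\right) \left(- \frac{1}{9323}\right) = \frac{1}{45} \left(- \frac{1}{9323}\right) = - \frac{1}{419535}$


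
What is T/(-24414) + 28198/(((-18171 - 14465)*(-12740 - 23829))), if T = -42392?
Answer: 972963349625/560332232538 ≈ 1.7364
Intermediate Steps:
T/(-24414) + 28198/(((-18171 - 14465)*(-12740 - 23829))) = -42392/(-24414) + 28198/(((-18171 - 14465)*(-12740 - 23829))) = -42392*(-1/24414) + 28198/((-32636*(-36569))) = 21196/12207 + 28198/1193465884 = 21196/12207 + 28198*(1/1193465884) = 21196/12207 + 14099/596732942 = 972963349625/560332232538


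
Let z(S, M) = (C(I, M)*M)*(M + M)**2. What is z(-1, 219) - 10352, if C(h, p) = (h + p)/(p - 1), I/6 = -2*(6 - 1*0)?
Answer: 3086888578/109 ≈ 2.8320e+7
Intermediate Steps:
I = -72 (I = 6*(-2*(6 - 1*0)) = 6*(-2*(6 + 0)) = 6*(-2*6) = 6*(-12) = -72)
C(h, p) = (h + p)/(-1 + p)
z(S, M) = 4*M**3*(-72 + M)/(-1 + M) (z(S, M) = (((-72 + M)/(-1 + M))*M)*(M + M)**2 = (M*(-72 + M)/(-1 + M))*(2*M)**2 = (M*(-72 + M)/(-1 + M))*(4*M**2) = 4*M**3*(-72 + M)/(-1 + M))
z(-1, 219) - 10352 = 4*219**3*(-72 + 219)/(-1 + 219) - 10352 = 4*10503459*147/218 - 10352 = 4*10503459*(1/218)*147 - 10352 = 3088016946/109 - 10352 = 3086888578/109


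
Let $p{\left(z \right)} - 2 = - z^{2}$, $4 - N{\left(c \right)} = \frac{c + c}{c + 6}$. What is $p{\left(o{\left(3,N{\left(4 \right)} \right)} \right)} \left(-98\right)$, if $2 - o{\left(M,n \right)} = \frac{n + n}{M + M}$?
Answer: $- \frac{24892}{225} \approx -110.63$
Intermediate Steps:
$N{\left(c \right)} = 4 - \frac{2 c}{6 + c}$ ($N{\left(c \right)} = 4 - \frac{c + c}{c + 6} = 4 - \frac{2 c}{6 + c}$)
$o{\left(M,n \right)} = 2 - \frac{n}{M}$ ($o{\left(M,n \right)} = 2 - \frac{n + n}{M + M} = 2 - \frac{2 n}{2 M} = 2 - 2 n \frac{1}{2 M} = 2 - \frac{n}{M}$)
$p{\left(z \right)} = 2 - z^{2}$
$p{\left(o{\left(3,N{\left(4 \right)} \right)} \right)} \left(-98\right) = \left(2 - \left(2 - \frac{2 \frac{1}{6 + 4} \left(12 + 4\right)}{3}\right)^{2}\right) \left(-98\right) = \left(2 - \left(2 - 2 \cdot \frac{1}{10} \cdot 16 \cdot \frac{1}{3}\right)^{2}\right) \left(-98\right) = \left(2 - \left(2 - \frac{16}{5} \cdot \frac{1}{3}\right)^{2}\right) \left(-98\right) = \left(2 - \left(2 - \frac{16}{15}\right)^{2}\right) \left(-98\right) = \left(2 - \left(\frac{14}{15}\right)^{2}\right) \left(-98\right) = \left(2 - \frac{196}{225}\right) \left(-98\right) = \frac{254}{225} \left(-98\right) = - \frac{24892}{225}$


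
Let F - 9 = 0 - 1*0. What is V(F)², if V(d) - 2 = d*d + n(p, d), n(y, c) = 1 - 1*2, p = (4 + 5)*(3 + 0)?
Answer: 6724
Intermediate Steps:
F = 9 (F = 9 + (0 - 1*0) = 9 + (0 + 0) = 9 + 0 = 9)
p = 27 (p = 9*3 = 27)
n(y, c) = -1 (n(y, c) = 1 - 2 = -1)
V(d) = 1 + d² (V(d) = 2 + (d*d - 1) = 2 + (d² - 1) = 2 + (-1 + d²) = 1 + d²)
V(F)² = (1 + 9²)² = (1 + 81)² = 82² = 6724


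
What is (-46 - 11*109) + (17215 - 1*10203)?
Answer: 5767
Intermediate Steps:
(-46 - 11*109) + (17215 - 1*10203) = (-46 - 1199) + (17215 - 10203) = -1245 + 7012 = 5767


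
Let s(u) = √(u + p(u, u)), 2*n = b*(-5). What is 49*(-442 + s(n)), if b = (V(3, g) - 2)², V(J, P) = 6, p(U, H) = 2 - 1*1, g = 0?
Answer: -21658 + 49*I*√39 ≈ -21658.0 + 306.0*I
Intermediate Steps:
p(U, H) = 1 (p(U, H) = 2 - 1 = 1)
b = 16 (b = (6 - 2)² = 4² = 16)
n = -40 (n = (16*(-5))/2 = (½)*(-80) = -40)
s(u) = √(1 + u) (s(u) = √(u + 1) = √(1 + u))
49*(-442 + s(n)) = 49*(-442 + √(1 - 40)) = 49*(-442 + √(-39)) = 49*(-442 + I*√39) = -21658 + 49*I*√39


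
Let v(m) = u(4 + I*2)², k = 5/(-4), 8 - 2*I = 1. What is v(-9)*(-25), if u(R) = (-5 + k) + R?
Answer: -9025/16 ≈ -564.06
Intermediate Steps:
I = 7/2 (I = 4 - ½*1 = 4 - ½ = 7/2 ≈ 3.5000)
k = -5/4 (k = 5*(-¼) = -5/4 ≈ -1.2500)
u(R) = -25/4 + R (u(R) = (-5 - 5/4) + R = -25/4 + R)
v(m) = 361/16 (v(m) = (-25/4 + (4 + (7/2)*2))² = (-25/4 + (4 + 7))² = (-25/4 + 11)² = (19/4)² = 361/16)
v(-9)*(-25) = (361/16)*(-25) = -9025/16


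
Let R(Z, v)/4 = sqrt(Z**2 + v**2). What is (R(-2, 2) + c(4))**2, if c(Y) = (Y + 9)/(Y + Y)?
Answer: 8361/64 + 26*sqrt(2) ≈ 167.41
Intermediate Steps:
c(Y) = (9 + Y)/(2*Y) (c(Y) = (9 + Y)/((2*Y)) = (9 + Y)*(1/(2*Y)) = (9 + Y)/(2*Y))
R(Z, v) = 4*sqrt(Z**2 + v**2)
(R(-2, 2) + c(4))**2 = (4*sqrt((-2)**2 + 2**2) + (1/2)*(9 + 4)/4)**2 = (4*sqrt(4 + 4) + (1/2)*(1/4)*13)**2 = (4*sqrt(8) + 13/8)**2 = (4*(2*sqrt(2)) + 13/8)**2 = (8*sqrt(2) + 13/8)**2 = (13/8 + 8*sqrt(2))**2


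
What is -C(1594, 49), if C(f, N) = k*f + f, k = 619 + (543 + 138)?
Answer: -2073794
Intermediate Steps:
k = 1300 (k = 619 + 681 = 1300)
C(f, N) = 1301*f (C(f, N) = 1300*f + f = 1301*f)
-C(1594, 49) = -1301*1594 = -1*2073794 = -2073794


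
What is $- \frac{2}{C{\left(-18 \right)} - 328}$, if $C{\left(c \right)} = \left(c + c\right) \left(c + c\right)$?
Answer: $- \frac{1}{484} \approx -0.0020661$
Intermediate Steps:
$C{\left(c \right)} = 4 c^{2}$ ($C{\left(c \right)} = 2 c 2 c = 4 c^{2}$)
$- \frac{2}{C{\left(-18 \right)} - 328} = - \frac{2}{4 \left(-18\right)^{2} - 328} = - \frac{2}{4 \cdot 324 - 328} = - \frac{2}{1296 - 328} = - \frac{2}{968} = \left(-2\right) \frac{1}{968} = - \frac{1}{484}$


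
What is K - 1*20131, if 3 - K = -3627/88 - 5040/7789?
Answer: -13767681073/685432 ≈ -20086.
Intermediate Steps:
K = 30750519/685432 (K = 3 - (-3627/88 - 5040/7789) = 3 - 1*(-28694223/685432) = 3 + 28694223/685432 = 30750519/685432 ≈ 44.863)
K - 1*20131 = 30750519/685432 - 1*20131 = 30750519/685432 - 20131 = -13767681073/685432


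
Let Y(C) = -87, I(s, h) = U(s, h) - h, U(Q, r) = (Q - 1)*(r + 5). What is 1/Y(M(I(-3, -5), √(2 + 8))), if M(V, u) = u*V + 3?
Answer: -1/87 ≈ -0.011494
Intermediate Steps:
U(Q, r) = (-1 + Q)*(5 + r)
I(s, h) = -5 - 2*h + 5*s + h*s (I(s, h) = (-5 - h + 5*s + s*h) - h = (-5 - h + 5*s + h*s) - h = -5 - 2*h + 5*s + h*s)
M(V, u) = 3 + V*u (M(V, u) = V*u + 3 = 3 + V*u)
1/Y(M(I(-3, -5), √(2 + 8))) = 1/(-87) = -1/87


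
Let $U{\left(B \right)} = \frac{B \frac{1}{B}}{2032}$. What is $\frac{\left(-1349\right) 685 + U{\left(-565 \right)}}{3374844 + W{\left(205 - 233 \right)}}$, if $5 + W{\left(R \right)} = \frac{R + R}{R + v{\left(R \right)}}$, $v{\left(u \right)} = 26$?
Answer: $- \frac{1877700079}{6857729744} \approx -0.27381$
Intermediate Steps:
$W{\left(R \right)} = -5 + \frac{2 R}{26 + R}$ ($W{\left(R \right)} = -5 + \frac{R + R}{R + 26} = -5 + \frac{2 R}{26 + R}$)
$U{\left(B \right)} = \frac{1}{2032}$ ($U{\left(B \right)} = 1 \cdot \frac{1}{2032} = \frac{1}{2032}$)
$\frac{\left(-1349\right) 685 + U{\left(-565 \right)}}{3374844 + W{\left(205 - 233 \right)}} = \frac{\left(-1349\right) 685 + \frac{1}{2032}}{3374844 + \frac{-130 - 3 \left(205 - 233\right)}{26 + \left(205 - 233\right)}} = \frac{-924065 + \frac{1}{2032}}{3374844 + \frac{-130 - 3 \left(205 - 233\right)}{26 + \left(205 - 233\right)}} = - \frac{1877700079}{2032 \left(3374844 + \frac{-130 - -84}{26 - 28}\right)} = - \frac{1877700079}{2032 \left(3374844 + \frac{-130 + 84}{-2}\right)} = - \frac{1877700079}{2032 \left(3374844 - -23\right)} = - \frac{1877700079}{2032 \left(3374844 + 23\right)} = - \frac{1877700079}{2032 \cdot 3374867} = \left(- \frac{1877700079}{2032}\right) \frac{1}{3374867} = - \frac{1877700079}{6857729744}$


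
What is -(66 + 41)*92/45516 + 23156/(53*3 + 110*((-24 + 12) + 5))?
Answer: -264995795/6952569 ≈ -38.115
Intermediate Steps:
-(66 + 41)*92/45516 + 23156/(53*3 + 110*((-24 + 12) + 5)) = -107*92*(1/45516) + 23156/(159 + 110*(-12 + 5)) = -1*9844*(1/45516) + 23156/(159 + 110*(-7)) = -9844*1/45516 + 23156/(159 - 770) = -2461/11379 + 23156/(-611) = -2461/11379 + 23156*(-1/611) = -2461/11379 - 23156/611 = -264995795/6952569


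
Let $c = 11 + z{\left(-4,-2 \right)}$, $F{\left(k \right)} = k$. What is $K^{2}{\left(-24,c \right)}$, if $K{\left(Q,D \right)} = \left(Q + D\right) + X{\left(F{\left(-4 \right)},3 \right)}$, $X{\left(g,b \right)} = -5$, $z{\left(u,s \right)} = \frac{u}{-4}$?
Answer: $289$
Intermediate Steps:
$z{\left(u,s \right)} = - \frac{u}{4}$ ($z{\left(u,s \right)} = u \left(- \frac{1}{4}\right) = - \frac{u}{4}$)
$c = 12$ ($c = 11 - -1 = 11 + 1 = 12$)
$K{\left(Q,D \right)} = -5 + D + Q$ ($K{\left(Q,D \right)} = \left(Q + D\right) - 5 = \left(D + Q\right) - 5 = -5 + D + Q$)
$K^{2}{\left(-24,c \right)} = \left(-5 + 12 - 24\right)^{2} = \left(-17\right)^{2} = 289$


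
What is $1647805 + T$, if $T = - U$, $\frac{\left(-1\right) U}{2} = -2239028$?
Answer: $-2830251$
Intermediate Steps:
$U = 4478056$ ($U = \left(-2\right) \left(-2239028\right) = 4478056$)
$T = -4478056$ ($T = \left(-1\right) 4478056 = -4478056$)
$1647805 + T = 1647805 - 4478056 = -2830251$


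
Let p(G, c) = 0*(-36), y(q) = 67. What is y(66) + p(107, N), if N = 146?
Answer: 67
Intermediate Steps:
p(G, c) = 0
y(66) + p(107, N) = 67 + 0 = 67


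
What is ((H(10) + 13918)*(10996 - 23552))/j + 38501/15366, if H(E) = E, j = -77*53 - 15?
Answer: 41990051381/983424 ≈ 42698.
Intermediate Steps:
j = -4096 (j = -4081 - 15 = -4096)
((H(10) + 13918)*(10996 - 23552))/j + 38501/15366 = ((10 + 13918)*(10996 - 23552))/(-4096) + 38501/15366 = (13928*(-12556))*(-1/4096) + 38501*(1/15366) = -174879968*(-1/4096) + 38501/15366 = 5464999/128 + 38501/15366 = 41990051381/983424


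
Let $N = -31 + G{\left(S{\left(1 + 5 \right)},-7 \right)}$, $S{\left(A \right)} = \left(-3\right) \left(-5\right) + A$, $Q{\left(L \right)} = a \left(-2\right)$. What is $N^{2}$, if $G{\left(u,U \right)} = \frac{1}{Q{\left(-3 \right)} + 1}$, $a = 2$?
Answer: $\frac{8836}{9} \approx 981.78$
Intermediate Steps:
$Q{\left(L \right)} = -4$ ($Q{\left(L \right)} = 2 \left(-2\right) = -4$)
$S{\left(A \right)} = 15 + A$
$G{\left(u,U \right)} = - \frac{1}{3}$ ($G{\left(u,U \right)} = \frac{1}{-4 + 1} = \frac{1}{-3} = - \frac{1}{3}$)
$N = - \frac{94}{3}$ ($N = -31 - \frac{1}{3} = - \frac{94}{3} \approx -31.333$)
$N^{2} = \left(- \frac{94}{3}\right)^{2} = \frac{8836}{9}$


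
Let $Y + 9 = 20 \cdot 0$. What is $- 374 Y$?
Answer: $3366$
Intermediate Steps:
$Y = -9$ ($Y = -9 + 20 \cdot 0 = -9 + 0 = -9$)
$- 374 Y = \left(-374\right) \left(-9\right) = 3366$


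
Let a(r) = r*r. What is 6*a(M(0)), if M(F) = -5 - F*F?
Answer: 150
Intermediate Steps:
M(F) = -5 - F²
a(r) = r²
6*a(M(0)) = 6*(-5 - 1*0²)² = 6*(-5 - 1*0)² = 6*(-5 + 0)² = 6*(-5)² = 6*25 = 150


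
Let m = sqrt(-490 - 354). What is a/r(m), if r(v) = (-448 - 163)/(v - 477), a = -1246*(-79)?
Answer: 46953018/611 - 196868*I*sqrt(211)/611 ≈ 76846.0 - 4680.3*I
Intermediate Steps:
m = 2*I*sqrt(211) (m = sqrt(-844) = 2*I*sqrt(211) ≈ 29.052*I)
a = 98434
r(v) = -611/(-477 + v)
a/r(m) = 98434/((-611/(-477 + 2*I*sqrt(211)))) = 98434*(477/611 - 2*I*sqrt(211)/611) = 46953018/611 - 196868*I*sqrt(211)/611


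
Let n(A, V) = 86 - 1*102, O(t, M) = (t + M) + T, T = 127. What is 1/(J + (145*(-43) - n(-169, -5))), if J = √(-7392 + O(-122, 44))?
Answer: -6219/38683304 - I*√7343/38683304 ≈ -0.00016077 - 2.2152e-6*I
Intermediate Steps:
O(t, M) = 127 + M + t (O(t, M) = (t + M) + 127 = (M + t) + 127 = 127 + M + t)
n(A, V) = -16 (n(A, V) = 86 - 102 = -16)
J = I*√7343 (J = √(-7392 + (127 + 44 - 122)) = √(-7392 + 49) = √(-7343) = I*√7343 ≈ 85.691*I)
1/(J + (145*(-43) - n(-169, -5))) = 1/(I*√7343 + (145*(-43) - 1*(-16))) = 1/(I*√7343 + (-6235 + 16)) = 1/(I*√7343 - 6219) = 1/(-6219 + I*√7343)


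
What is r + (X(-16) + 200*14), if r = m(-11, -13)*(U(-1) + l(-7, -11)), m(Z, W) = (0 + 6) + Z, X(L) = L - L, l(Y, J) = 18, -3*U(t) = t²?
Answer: 8135/3 ≈ 2711.7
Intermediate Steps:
U(t) = -t²/3
X(L) = 0
m(Z, W) = 6 + Z
r = -265/3 (r = (6 - 11)*(-⅓*(-1)² + 18) = -5*(-⅓*1 + 18) = -5*(-⅓ + 18) = -5*53/3 = -265/3 ≈ -88.333)
r + (X(-16) + 200*14) = -265/3 + (0 + 200*14) = -265/3 + (0 + 2800) = -265/3 + 2800 = 8135/3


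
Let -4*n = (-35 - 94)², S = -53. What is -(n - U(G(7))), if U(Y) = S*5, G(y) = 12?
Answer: 15581/4 ≈ 3895.3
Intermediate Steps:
U(Y) = -265 (U(Y) = -53*5 = -265)
n = -16641/4 (n = -(-35 - 94)²/4 = -¼*(-129)² = -¼*16641 = -16641/4 ≈ -4160.3)
-(n - U(G(7))) = -(-16641/4 - 1*(-265)) = -(-16641/4 + 265) = -1*(-15581/4) = 15581/4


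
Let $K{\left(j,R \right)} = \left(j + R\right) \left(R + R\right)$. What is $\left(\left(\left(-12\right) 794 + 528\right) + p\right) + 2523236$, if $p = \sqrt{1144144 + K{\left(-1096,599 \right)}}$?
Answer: $2514236 + \sqrt{548738} \approx 2.515 \cdot 10^{6}$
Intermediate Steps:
$K{\left(j,R \right)} = 2 R \left(R + j\right)$ ($K{\left(j,R \right)} = \left(R + j\right) 2 R = 2 R \left(R + j\right)$)
$p = \sqrt{548738}$ ($p = \sqrt{1144144 + 2 \cdot 599 \left(599 - 1096\right)} = \sqrt{1144144 + 2 \cdot 599 \left(-497\right)} = \sqrt{1144144 - 595406} = \sqrt{548738} \approx 740.77$)
$\left(\left(\left(-12\right) 794 + 528\right) + p\right) + 2523236 = \left(\left(\left(-12\right) 794 + 528\right) + \sqrt{548738}\right) + 2523236 = \left(\left(-9528 + 528\right) + \sqrt{548738}\right) + 2523236 = \left(-9000 + \sqrt{548738}\right) + 2523236 = 2514236 + \sqrt{548738}$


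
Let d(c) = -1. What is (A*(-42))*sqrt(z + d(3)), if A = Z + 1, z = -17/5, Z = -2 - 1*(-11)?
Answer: -84*I*sqrt(110) ≈ -881.0*I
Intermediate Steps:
Z = 9 (Z = -2 + 11 = 9)
z = -17/5 (z = -17*1/5 = -17/5 ≈ -3.4000)
A = 10 (A = 9 + 1 = 10)
(A*(-42))*sqrt(z + d(3)) = (10*(-42))*sqrt(-17/5 - 1) = -84*I*sqrt(110)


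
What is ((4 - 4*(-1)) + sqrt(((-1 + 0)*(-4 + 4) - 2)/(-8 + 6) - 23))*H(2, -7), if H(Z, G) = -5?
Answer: -40 - 5*I*sqrt(22) ≈ -40.0 - 23.452*I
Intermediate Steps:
((4 - 4*(-1)) + sqrt(((-1 + 0)*(-4 + 4) - 2)/(-8 + 6) - 23))*H(2, -7) = ((4 - 4*(-1)) + sqrt(((-1 + 0)*(-4 + 4) - 2)/(-8 + 6) - 23))*(-5) = ((4 + 4) + sqrt((-1*0 - 2)/(-2) - 23))*(-5) = (8 + sqrt((0 - 2)*(-1/2) - 23))*(-5) = (8 + sqrt(-2*(-1/2) - 23))*(-5) = (8 + sqrt(1 - 23))*(-5) = (8 + sqrt(-22))*(-5) = (8 + I*sqrt(22))*(-5) = -40 - 5*I*sqrt(22)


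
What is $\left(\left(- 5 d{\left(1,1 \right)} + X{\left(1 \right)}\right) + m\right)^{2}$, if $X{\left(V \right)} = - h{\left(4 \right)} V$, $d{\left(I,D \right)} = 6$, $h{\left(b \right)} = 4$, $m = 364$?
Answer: $108900$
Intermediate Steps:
$X{\left(V \right)} = - 4 V$ ($X{\left(V \right)} = \left(-1\right) 4 V = - 4 V$)
$\left(\left(- 5 d{\left(1,1 \right)} + X{\left(1 \right)}\right) + m\right)^{2} = \left(\left(\left(-5\right) 6 - 4\right) + 364\right)^{2} = \left(\left(-30 - 4\right) + 364\right)^{2} = \left(-34 + 364\right)^{2} = 330^{2} = 108900$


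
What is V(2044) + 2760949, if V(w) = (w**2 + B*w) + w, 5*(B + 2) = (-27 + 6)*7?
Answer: 34383737/5 ≈ 6.8767e+6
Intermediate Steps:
B = -157/5 (B = -2 + ((-27 + 6)*7)/5 = -2 + (-21*7)/5 = -2 + (1/5)*(-147) = -2 - 147/5 = -157/5 ≈ -31.400)
V(w) = w**2 - 152*w/5 (V(w) = (w**2 - 157*w/5) + w = w**2 - 152*w/5)
V(2044) + 2760949 = (1/5)*2044*(-152 + 5*2044) + 2760949 = (1/5)*2044*(-152 + 10220) + 2760949 = (1/5)*2044*10068 + 2760949 = 20578992/5 + 2760949 = 34383737/5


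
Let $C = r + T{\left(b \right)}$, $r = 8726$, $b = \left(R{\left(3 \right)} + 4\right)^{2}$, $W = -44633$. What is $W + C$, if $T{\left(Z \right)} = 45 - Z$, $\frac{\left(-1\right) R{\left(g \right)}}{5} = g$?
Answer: $-35983$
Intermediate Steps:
$R{\left(g \right)} = - 5 g$
$b = 121$ ($b = \left(\left(-5\right) 3 + 4\right)^{2} = \left(-15 + 4\right)^{2} = \left(-11\right)^{2} = 121$)
$C = 8650$ ($C = 8726 + \left(45 - 121\right) = 8726 - 76 = 8650$)
$W + C = -44633 + 8650 = -35983$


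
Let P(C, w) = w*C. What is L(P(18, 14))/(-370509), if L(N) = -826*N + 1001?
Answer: 207151/370509 ≈ 0.55910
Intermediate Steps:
P(C, w) = C*w
L(N) = 1001 - 826*N
L(P(18, 14))/(-370509) = (1001 - 14868*14)/(-370509) = (1001 - 826*252)*(-1/370509) = (1001 - 208152)*(-1/370509) = -207151*(-1/370509) = 207151/370509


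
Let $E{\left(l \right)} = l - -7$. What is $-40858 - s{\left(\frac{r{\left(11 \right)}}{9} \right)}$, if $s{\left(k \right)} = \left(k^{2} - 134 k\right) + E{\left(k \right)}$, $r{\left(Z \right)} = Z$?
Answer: $- \frac{3297019}{81} \approx -40704.0$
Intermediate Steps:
$E{\left(l \right)} = 7 + l$ ($E{\left(l \right)} = l + 7 = 7 + l$)
$s{\left(k \right)} = 7 + k^{2} - 133 k$ ($s{\left(k \right)} = \left(k^{2} - 134 k\right) + \left(7 + k\right) = 7 + k^{2} - 133 k$)
$-40858 - s{\left(\frac{r{\left(11 \right)}}{9} \right)} = -40858 - \left(7 + \left(\frac{11}{9}\right)^{2} - 133 \cdot \frac{11}{9}\right) = -40858 - \left(7 + \left(11 \cdot \frac{1}{9}\right)^{2} - 133 \cdot 11 \cdot \frac{1}{9}\right) = -40858 - \left(7 + \left(\frac{11}{9}\right)^{2} - \frac{1463}{9}\right) = -40858 - \left(7 + \frac{121}{81} - \frac{1463}{9}\right) = -40858 - - \frac{12479}{81} = -40858 + \frac{12479}{81} = - \frac{3297019}{81}$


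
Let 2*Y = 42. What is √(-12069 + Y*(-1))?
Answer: I*√12090 ≈ 109.95*I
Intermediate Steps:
Y = 21 (Y = (½)*42 = 21)
√(-12069 + Y*(-1)) = √(-12069 + 21*(-1)) = √(-12069 - 21) = √(-12090) = I*√12090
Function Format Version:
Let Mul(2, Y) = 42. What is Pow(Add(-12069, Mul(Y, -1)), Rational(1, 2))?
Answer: Mul(I, Pow(12090, Rational(1, 2))) ≈ Mul(109.95, I)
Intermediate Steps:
Y = 21 (Y = Mul(Rational(1, 2), 42) = 21)
Pow(Add(-12069, Mul(Y, -1)), Rational(1, 2)) = Pow(Add(-12069, Mul(21, -1)), Rational(1, 2)) = Pow(Add(-12069, -21), Rational(1, 2)) = Pow(-12090, Rational(1, 2)) = Mul(I, Pow(12090, Rational(1, 2)))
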